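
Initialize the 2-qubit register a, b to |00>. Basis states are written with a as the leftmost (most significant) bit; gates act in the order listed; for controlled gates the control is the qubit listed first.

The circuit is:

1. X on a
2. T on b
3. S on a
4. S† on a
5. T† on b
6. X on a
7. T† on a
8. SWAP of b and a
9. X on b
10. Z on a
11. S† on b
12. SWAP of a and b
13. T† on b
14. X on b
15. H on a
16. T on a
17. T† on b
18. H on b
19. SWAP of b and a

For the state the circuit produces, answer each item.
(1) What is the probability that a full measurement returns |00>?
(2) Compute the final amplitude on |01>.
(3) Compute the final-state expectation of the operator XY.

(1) Outcome |00> occurs with probability 1/4. Key observation: gates 1-6 undo each other exactly, leaving only the rest of the circuit to track.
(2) |01> carries amplitude I/2 in the final state.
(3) The expectation value of XY is sqrt(2)/2.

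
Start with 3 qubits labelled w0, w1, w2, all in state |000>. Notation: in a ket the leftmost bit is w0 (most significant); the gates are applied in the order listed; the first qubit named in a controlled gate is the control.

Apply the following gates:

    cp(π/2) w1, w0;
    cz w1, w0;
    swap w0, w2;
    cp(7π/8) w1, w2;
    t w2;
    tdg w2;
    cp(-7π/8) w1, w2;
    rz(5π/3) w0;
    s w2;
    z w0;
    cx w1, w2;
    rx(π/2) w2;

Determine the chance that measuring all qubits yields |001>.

Outcome |001> occurs with probability 1/2. Key observation: gates 4-7 undo each other exactly, leaving only the rest of the circuit to track.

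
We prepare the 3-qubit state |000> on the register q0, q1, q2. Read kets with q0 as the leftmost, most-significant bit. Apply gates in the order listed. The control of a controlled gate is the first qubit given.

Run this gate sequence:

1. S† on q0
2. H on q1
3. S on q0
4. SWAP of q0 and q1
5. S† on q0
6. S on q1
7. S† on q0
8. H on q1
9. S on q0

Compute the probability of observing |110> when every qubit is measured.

The probability of measuring |110> is 1/4.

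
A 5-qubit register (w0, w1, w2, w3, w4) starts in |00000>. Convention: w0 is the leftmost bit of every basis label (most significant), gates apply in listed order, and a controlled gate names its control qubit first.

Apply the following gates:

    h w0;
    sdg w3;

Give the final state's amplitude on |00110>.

|00110> carries amplitude 0 in the final state.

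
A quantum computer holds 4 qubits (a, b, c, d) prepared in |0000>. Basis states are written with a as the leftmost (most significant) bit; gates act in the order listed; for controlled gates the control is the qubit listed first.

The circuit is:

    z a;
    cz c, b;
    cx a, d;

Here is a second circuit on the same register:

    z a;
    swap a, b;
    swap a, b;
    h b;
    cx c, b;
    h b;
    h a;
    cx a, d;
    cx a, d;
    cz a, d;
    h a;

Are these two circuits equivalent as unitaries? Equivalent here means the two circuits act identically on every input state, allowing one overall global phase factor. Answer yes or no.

No, they are not equivalent — no single phase factor reconciles the two unitaries.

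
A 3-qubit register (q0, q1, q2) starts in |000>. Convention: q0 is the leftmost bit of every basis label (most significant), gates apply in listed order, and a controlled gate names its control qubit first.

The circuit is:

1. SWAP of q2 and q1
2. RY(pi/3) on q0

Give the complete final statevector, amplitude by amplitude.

The resulting statevector has amplitude sqrt(3)/2 on |000>, 1/2 on |100>, and 0 on every other basis state.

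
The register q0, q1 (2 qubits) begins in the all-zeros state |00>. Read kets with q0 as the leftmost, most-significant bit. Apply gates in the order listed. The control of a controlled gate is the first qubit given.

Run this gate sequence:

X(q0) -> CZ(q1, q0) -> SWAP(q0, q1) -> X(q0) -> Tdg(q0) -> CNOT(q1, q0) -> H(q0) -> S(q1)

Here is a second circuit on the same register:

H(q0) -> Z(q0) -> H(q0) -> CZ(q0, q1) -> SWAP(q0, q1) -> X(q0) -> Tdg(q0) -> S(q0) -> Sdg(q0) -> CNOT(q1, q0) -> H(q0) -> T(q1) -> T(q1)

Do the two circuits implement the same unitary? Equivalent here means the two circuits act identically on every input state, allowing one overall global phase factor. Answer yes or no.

Yes: on every input state the two circuits agree up to one overall phase factor.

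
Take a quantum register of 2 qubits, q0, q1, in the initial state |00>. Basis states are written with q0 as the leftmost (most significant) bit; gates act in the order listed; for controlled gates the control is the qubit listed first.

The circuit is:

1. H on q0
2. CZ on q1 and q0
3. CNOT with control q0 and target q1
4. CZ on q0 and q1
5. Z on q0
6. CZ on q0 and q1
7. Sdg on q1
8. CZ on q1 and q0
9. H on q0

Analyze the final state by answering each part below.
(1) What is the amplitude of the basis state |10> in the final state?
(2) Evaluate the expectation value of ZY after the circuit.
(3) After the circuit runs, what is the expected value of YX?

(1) The final state's coefficient on |10> equals 1/2.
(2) The observable ZY averages to -1.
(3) The observable YX averages to 1.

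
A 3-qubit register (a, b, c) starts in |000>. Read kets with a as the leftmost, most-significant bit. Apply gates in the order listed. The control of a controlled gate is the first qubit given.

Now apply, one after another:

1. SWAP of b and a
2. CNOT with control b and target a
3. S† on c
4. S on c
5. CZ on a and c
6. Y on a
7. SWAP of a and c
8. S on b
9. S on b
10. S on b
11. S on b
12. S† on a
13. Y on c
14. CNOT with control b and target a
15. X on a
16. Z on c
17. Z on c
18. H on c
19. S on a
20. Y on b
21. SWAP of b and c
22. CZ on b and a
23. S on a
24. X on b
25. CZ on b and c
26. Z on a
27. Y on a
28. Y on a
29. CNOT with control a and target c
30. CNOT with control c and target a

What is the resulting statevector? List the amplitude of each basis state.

After the circuit, the state carries amplitude -sqrt(2)*I/2 on |100>, -sqrt(2)*I/2 on |110>, and 0 on every other basis state. Key observation: the block from step 8 through step 11 cancels to the identity and can be dropped.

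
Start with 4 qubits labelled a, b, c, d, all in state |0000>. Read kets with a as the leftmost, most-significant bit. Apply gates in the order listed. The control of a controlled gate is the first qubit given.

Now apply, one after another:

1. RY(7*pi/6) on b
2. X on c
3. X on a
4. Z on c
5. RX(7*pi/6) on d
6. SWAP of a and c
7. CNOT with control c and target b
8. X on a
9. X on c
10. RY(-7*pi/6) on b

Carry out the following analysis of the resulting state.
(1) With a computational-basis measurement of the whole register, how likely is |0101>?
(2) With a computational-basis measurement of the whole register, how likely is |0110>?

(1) Outcome |0101> occurs with probability 3*sqrt(3)/16 + 3/8.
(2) A full measurement returns |0110> with probability 0.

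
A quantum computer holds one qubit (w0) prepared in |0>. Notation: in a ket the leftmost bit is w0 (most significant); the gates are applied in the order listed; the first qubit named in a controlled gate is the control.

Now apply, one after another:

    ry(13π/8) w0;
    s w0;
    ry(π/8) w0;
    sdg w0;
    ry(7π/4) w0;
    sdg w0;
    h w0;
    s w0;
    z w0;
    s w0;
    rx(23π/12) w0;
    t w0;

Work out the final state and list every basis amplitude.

The final amplitudes are -sqrt(3)*cos(pi/16)*cos(3*pi/16)/4 - sqrt(2)*sqrt(1/2 - sqrt(2)/4)*sqrt(sqrt(2)/4 + 1/2)*cos(pi/16)*cos(3*pi/16)/2 - sin(3*pi/16)*cos(pi/16)/4 + sqrt(2)*sin(pi/16)*sin(3*pi/16)/4 + sqrt(6)*sin(pi/16)*cos(3*pi/16)/4 + sqrt(6)*sqrt(1/2 - sqrt(2)/4)*sqrt(sqrt(2)/4 + 1/2)*sin(3*pi/16)*cos(pi/16)/2 - sqrt(6)*I*sin(3*pi/16)*cos(pi/16)/4 - sqrt(2)*I*cos(pi/16)*cos(3*pi/16)/4 - sqrt(3)*I*sin(pi/16)*sin(3*pi/16)/4 - I*sin(pi/16)*cos(3*pi/16)/4 - sqrt(2)*I*sqrt(1/2 - sqrt(2)/4)*sqrt(sqrt(2)/4 + 1/2)*sin(pi/16)*sin(3*pi/16)/2 + sqrt(6)*I*sqrt(1/2 - sqrt(2)/4)*sqrt(sqrt(2)/4 + 1/2)*sin(pi/16)*cos(3*pi/16)/2 on |0>, -sqrt(6)*exp(I*pi/4)*cos(pi/16)*cos(3*pi/16)/4 - I*exp(I*pi/4)*cos(pi/16)*cos(3*pi/16)/4 - sqrt(3)*exp(I*pi/4)*sin(pi/16)*cos(3*pi/16)/4 - sqrt(6)*I*exp(I*pi/4)*sin(pi/16)*sin(3*pi/16)/4 - sqrt(6)*sqrt(1/2 - sqrt(2)/4)*sqrt(sqrt(2)/4 + 1/2)*exp(I*pi/4)*sin(pi/16)*sin(3*pi/16)/2 - sqrt(2)*sqrt(1/2 - sqrt(2)/4)*sqrt(sqrt(2)/4 + 1/2)*exp(I*pi/4)*sin(pi/16)*cos(3*pi/16)/2 + exp(I*pi/4)*sin(pi/16)*sin(3*pi/16)/4 + sqrt(2)*I*exp(I*pi/4)*sin(pi/16)*cos(3*pi/16)/4 + sqrt(2)*I*sqrt(1/2 - sqrt(2)/4)*sqrt(sqrt(2)/4 + 1/2)*exp(I*pi/4)*sin(3*pi/16)*cos(pi/16)/2 + sqrt(2)*exp(I*pi/4)*sin(3*pi/16)*cos(pi/16)/4 + sqrt(3)*I*exp(I*pi/4)*sin(3*pi/16)*cos(pi/16)/4 + sqrt(6)*I*sqrt(1/2 - sqrt(2)/4)*sqrt(sqrt(2)/4 + 1/2)*exp(I*pi/4)*cos(pi/16)*cos(3*pi/16)/2 on |1>.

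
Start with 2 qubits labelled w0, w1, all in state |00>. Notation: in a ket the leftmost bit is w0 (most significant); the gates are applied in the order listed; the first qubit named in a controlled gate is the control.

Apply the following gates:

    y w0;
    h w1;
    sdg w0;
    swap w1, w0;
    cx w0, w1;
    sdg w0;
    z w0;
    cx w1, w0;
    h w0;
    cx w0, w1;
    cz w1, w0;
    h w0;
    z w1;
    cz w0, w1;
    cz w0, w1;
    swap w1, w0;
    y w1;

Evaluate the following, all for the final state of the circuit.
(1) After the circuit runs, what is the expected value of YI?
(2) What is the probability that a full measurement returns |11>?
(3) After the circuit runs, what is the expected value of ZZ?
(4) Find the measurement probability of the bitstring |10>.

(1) The expectation value of YI is 1. Key observation: gates 14-15 undo each other exactly, leaving only the rest of the circuit to track.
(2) The probability of measuring |11> is 1/4.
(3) The observable ZZ averages to 0.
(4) The probability of measuring |10> is 1/4.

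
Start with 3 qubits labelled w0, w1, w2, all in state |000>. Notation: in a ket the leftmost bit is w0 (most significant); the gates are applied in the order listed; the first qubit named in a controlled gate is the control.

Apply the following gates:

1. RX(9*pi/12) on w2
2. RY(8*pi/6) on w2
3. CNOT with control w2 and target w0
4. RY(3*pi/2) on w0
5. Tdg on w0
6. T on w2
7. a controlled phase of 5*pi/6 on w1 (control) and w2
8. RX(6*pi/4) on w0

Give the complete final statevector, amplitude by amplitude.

After the circuit, the state carries amplitude -sqrt(2 - sqrt(2))/8 - sqrt(3*sqrt(2) + 6)*exp(3*I*pi/4)/8 + sqrt(2 - sqrt(2))*exp(I*pi/4)/8 + I*sqrt(3*sqrt(2) + 6)/8 on |000>, -sqrt(sqrt(2) + 2)/8 + sqrt(6 - 3*sqrt(2))*exp(I*pi/4)/8 + sqrt(sqrt(2) + 2)*exp(3*I*pi/4)/8 + I*sqrt(6 - 3*sqrt(2))/8 on |001>, 0 on |010>, 0 on |011>, -sqrt(3*sqrt(2) + 6)/8 - sqrt(3*sqrt(2) + 6)*exp(I*pi/4)/8 - I*sqrt(2 - sqrt(2))/8 - sqrt(2 - sqrt(2))*exp(3*I*pi/4)/8 on |100>, sqrt(6 - 3*sqrt(2))/8 - sqrt(sqrt(2) + 2)*exp(I*pi/4)/8 + sqrt(6 - 3*sqrt(2))*exp(3*I*pi/4)/8 + I*sqrt(sqrt(2) + 2)/8 on |101>, 0 on |110>, 0 on |111>.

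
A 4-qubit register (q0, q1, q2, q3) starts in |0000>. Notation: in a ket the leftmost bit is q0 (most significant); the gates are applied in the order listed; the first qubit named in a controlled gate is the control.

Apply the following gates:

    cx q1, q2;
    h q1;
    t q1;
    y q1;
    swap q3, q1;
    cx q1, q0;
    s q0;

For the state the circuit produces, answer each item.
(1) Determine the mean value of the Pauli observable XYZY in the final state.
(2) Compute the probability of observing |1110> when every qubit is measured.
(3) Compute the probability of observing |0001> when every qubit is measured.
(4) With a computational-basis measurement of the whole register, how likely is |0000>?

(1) The observable XYZY averages to 0.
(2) Outcome |1110> occurs with probability 0.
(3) Outcome |0001> occurs with probability 1/2.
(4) Outcome |0000> occurs with probability 1/2.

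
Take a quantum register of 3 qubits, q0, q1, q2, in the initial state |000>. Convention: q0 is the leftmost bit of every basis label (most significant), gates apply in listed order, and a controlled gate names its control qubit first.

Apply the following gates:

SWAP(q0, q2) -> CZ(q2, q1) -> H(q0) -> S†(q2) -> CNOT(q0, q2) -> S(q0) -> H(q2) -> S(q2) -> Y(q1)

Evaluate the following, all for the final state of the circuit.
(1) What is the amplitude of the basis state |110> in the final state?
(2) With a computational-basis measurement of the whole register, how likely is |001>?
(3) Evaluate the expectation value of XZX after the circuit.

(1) The final state's coefficient on |110> equals -1/2.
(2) The probability of measuring |001> is 0.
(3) The expectation value of XZX is -1.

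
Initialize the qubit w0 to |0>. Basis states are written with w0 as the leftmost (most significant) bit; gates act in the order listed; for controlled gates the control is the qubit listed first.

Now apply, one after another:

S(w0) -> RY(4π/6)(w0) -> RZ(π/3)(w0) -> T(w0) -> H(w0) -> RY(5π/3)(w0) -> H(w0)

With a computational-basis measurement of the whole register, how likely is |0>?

The probability of measuring |0> is -3*sqrt(2)/32 + 3*sqrt(6)/32 + 3/8.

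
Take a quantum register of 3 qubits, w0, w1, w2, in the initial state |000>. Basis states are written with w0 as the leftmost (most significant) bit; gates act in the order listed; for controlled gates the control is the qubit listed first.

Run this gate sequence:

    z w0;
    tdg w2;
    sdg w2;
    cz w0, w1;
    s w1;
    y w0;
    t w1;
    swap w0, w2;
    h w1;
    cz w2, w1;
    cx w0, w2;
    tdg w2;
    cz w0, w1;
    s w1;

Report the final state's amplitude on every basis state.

The resulting statevector has amplitude sqrt(2)*exp(I*pi/4)/2 on |001>, -sqrt(2)*exp(3*I*pi/4)/2 on |011>, and 0 on every other basis state.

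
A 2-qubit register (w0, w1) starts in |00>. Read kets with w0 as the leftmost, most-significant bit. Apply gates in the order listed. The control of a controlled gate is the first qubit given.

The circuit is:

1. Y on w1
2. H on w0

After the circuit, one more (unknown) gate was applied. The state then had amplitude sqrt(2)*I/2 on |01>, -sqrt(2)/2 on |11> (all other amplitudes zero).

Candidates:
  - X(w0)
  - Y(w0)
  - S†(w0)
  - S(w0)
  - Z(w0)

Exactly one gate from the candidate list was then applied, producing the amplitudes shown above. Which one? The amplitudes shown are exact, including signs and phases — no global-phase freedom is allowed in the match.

The applied gate was S(w0).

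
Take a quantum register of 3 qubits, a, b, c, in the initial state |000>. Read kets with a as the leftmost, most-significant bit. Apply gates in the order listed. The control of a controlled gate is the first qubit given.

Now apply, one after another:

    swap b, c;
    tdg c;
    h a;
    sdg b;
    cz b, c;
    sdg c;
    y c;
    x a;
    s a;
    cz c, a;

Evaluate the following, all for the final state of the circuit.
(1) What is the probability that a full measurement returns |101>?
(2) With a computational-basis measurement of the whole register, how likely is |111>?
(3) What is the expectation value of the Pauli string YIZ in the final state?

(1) A full measurement returns |101> with probability 1/2.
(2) Outcome |111> occurs with probability 0.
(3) The observable YIZ averages to 1.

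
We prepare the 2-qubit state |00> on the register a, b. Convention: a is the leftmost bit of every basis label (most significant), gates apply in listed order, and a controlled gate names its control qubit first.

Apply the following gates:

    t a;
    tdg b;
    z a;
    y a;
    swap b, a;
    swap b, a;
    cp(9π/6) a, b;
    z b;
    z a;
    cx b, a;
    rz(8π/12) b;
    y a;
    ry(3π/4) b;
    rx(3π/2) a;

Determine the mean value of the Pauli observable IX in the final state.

The expectation value of IX is sqrt(2)/2. Key observation: gates 5-6 undo each other exactly, leaving only the rest of the circuit to track.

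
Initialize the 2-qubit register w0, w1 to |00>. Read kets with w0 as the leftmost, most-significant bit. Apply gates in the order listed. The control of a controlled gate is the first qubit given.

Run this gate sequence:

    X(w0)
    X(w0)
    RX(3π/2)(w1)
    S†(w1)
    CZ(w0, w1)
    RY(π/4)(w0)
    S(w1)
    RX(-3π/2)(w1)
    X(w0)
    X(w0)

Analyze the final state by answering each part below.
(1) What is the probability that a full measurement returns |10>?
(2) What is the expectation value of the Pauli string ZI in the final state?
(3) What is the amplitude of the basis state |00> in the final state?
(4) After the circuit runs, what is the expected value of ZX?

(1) Outcome |10> occurs with probability 1/2 - sqrt(2)/4.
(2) The expectation value of ZI is sqrt(2)/2.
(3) The final state's coefficient on |00> equals sqrt(sqrt(2) + 2)/2.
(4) In the final state, ZX has expectation 0.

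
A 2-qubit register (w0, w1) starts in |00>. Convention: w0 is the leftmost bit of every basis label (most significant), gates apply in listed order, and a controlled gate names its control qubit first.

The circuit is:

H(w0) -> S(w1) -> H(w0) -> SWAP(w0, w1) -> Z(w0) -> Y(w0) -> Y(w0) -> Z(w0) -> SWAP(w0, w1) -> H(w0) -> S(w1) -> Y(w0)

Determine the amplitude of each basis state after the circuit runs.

The final amplitudes are -sqrt(2)*I/2 on |00>, 0 on |01>, sqrt(2)*I/2 on |10>, 0 on |11>. Key observation: gates 3-10 undo each other exactly, leaving only the rest of the circuit to track.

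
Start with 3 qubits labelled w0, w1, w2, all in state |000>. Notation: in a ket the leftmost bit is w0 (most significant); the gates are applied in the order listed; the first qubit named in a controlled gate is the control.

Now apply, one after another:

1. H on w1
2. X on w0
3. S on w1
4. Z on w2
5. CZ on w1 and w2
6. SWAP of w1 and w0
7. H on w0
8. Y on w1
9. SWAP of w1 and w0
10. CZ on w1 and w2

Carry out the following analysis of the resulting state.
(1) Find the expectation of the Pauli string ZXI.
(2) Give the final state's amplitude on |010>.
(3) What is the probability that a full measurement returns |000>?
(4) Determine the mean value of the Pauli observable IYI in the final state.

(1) In the final state, ZXI has expectation 0.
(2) |010> carries amplitude -1/2 - I/2 in the final state.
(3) The probability of measuring |000> is 1/2.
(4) The expectation value of IYI is -1.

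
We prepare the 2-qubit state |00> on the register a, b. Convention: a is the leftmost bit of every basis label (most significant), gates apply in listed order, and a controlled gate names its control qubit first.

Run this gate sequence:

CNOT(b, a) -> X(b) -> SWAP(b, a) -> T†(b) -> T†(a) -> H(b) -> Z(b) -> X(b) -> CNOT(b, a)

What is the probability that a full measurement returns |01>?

The probability of measuring |01> is 1/2.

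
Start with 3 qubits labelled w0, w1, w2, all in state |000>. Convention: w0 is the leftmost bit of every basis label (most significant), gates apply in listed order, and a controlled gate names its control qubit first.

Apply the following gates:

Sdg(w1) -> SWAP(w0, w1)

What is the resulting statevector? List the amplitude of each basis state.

The resulting statevector has amplitude 1 on |000>, and 0 on every other basis state.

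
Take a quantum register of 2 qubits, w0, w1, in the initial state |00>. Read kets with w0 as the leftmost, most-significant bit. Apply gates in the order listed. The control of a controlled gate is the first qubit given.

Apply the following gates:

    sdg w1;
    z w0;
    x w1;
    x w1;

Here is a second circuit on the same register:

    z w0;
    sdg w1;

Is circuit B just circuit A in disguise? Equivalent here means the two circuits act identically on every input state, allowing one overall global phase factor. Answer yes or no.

Yes — the two circuits implement the same unitary up to a global phase.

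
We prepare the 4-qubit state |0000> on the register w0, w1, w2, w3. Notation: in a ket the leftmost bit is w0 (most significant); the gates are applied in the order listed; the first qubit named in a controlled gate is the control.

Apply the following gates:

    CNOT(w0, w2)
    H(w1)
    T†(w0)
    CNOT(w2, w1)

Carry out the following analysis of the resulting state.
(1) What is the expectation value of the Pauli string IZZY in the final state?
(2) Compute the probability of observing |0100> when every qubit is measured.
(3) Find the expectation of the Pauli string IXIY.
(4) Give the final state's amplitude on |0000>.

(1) The observable IZZY averages to 0.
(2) Outcome |0100> occurs with probability 1/2.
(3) In the final state, IXIY has expectation 0.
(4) The amplitude on |0000> is sqrt(2)/2.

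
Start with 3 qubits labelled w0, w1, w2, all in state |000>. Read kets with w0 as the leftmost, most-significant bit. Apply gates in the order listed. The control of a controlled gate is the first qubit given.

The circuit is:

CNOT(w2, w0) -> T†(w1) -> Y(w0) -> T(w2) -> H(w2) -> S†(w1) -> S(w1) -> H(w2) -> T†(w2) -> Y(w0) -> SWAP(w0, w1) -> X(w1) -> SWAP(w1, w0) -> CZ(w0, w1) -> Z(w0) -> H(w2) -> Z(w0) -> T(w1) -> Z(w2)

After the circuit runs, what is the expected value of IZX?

In the final state, IZX has expectation -1. Key observation: the block from step 3 through step 10 cancels to the identity and can be dropped.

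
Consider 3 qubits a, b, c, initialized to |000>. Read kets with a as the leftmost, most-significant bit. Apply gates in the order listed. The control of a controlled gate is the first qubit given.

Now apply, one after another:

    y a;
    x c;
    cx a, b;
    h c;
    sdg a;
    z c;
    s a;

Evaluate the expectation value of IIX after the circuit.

The observable IIX averages to 1.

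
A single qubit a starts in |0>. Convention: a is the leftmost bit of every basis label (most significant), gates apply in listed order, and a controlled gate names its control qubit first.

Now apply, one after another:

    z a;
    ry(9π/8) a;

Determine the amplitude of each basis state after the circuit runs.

After the circuit, the state carries amplitude -sin(pi/16) on |0>, sin(7*pi/16) on |1>.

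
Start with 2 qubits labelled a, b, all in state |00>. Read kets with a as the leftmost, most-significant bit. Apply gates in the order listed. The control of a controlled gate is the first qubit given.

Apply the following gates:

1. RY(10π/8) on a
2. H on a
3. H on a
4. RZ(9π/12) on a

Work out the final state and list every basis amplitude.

After the circuit, the state carries amplitude sqrt(2 - sqrt(2))*exp(5*I*pi/8)/2 on |00>, 0 on |01>, sqrt(sqrt(2) + 2)*exp(3*I*pi/8)/2 on |10>, 0 on |11>. Key observation: steps 2-3 multiply out to the identity, so the circuit reduces to the remaining gates.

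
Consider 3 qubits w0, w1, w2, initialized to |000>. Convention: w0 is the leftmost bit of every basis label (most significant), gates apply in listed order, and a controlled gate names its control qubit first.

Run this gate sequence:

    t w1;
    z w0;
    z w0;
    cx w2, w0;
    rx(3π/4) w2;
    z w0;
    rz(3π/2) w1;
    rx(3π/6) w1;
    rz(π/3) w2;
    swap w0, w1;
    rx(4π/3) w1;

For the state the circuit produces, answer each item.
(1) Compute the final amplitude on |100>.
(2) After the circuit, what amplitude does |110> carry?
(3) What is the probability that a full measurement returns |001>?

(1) |100> carries amplitude -sqrt(4 - 2*sqrt(2))*exp(7*I*pi/12)/8 in the final state.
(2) |110> carries amplitude sqrt(12 - 6*sqrt(2))*exp(I*pi/12)/8 in the final state.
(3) A full measurement returns |001> with probability sqrt(2)/32 + 1/16.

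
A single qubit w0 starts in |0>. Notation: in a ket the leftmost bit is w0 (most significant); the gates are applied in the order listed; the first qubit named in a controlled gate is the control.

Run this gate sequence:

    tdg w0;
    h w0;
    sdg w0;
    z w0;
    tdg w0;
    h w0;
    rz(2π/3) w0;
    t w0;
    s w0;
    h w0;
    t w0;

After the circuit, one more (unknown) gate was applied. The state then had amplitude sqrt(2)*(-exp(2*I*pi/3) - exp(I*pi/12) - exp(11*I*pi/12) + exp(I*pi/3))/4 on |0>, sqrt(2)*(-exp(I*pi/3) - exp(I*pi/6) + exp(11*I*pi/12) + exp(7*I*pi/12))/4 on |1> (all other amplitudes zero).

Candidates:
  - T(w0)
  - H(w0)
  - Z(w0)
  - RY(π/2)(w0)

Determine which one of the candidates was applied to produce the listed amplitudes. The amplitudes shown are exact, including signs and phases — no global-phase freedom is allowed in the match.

It was Z(w0) that produced the state shown.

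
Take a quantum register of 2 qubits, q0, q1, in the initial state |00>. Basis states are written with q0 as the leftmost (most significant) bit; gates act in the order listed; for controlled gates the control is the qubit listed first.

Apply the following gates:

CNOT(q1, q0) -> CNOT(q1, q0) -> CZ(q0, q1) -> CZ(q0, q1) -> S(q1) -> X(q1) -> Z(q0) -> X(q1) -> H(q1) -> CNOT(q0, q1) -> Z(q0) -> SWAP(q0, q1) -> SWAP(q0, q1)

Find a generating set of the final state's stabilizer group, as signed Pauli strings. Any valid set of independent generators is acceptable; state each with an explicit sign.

One valid set of independent stabilizer generators is +IX, +ZI (any independent generating set of the same group is equally correct). Key observation: the block from step 3 through step 4 cancels to the identity and can be dropped.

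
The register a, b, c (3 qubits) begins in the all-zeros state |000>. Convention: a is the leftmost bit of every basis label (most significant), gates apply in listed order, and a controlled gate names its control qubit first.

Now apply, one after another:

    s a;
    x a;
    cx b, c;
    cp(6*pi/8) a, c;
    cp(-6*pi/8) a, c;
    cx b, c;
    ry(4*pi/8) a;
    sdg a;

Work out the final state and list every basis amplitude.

The final amplitudes are -sqrt(2)/2 on |000>, -sqrt(2)*I/2 on |100>, and 0 on every other basis state.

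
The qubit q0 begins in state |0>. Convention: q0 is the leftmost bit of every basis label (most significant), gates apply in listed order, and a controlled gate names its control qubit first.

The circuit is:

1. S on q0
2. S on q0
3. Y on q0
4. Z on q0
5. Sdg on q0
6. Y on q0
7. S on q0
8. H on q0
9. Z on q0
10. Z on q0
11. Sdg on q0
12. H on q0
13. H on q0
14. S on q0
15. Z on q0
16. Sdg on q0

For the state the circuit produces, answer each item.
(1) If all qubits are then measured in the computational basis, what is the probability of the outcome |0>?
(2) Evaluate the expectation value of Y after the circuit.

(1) The probability of measuring |0> is 1/2.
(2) The observable Y averages to 1.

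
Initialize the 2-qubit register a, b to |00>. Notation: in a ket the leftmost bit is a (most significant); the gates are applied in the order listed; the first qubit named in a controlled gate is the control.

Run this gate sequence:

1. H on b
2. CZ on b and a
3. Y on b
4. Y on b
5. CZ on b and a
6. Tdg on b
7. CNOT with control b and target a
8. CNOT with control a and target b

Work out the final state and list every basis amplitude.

After the circuit, the state carries amplitude sqrt(2)/2 on |00>, 0 on |01>, -sqrt(2)*exp(3*I*pi/4)/2 on |10>, 0 on |11>. Key observation: steps 2-5 multiply out to the identity, so the circuit reduces to the remaining gates.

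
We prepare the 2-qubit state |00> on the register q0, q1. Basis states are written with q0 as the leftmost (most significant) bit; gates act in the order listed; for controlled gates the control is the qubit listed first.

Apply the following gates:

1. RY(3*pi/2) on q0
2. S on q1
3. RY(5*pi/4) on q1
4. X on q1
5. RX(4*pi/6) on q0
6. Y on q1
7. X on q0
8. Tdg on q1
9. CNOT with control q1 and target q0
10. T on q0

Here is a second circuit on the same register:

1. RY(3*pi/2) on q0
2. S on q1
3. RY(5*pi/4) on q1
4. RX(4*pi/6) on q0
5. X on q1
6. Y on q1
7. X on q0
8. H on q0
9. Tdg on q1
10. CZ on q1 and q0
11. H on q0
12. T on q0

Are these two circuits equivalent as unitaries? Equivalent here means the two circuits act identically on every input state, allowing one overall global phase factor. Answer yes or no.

Yes — the two circuits implement the same unitary up to a global phase.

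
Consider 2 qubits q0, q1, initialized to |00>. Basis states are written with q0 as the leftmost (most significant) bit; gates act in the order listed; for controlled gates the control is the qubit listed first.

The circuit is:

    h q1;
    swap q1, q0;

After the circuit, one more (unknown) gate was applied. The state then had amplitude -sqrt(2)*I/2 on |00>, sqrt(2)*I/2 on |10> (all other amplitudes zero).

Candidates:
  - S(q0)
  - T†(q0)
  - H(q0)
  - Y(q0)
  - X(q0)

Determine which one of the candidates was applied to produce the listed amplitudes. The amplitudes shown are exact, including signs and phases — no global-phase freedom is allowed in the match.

It was Y(q0) that produced the state shown.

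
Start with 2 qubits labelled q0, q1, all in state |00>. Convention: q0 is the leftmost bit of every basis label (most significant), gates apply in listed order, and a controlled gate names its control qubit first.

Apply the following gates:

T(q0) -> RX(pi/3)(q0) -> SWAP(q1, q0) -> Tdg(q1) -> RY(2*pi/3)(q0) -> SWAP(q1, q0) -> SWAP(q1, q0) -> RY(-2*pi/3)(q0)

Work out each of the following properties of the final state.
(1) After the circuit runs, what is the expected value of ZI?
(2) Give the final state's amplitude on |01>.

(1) In the final state, ZI has expectation 1. Key observation: steps 5-8 multiply out to the identity, so the circuit reduces to the remaining gates.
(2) |01> carries amplitude -exp(I*pi/4)/2 in the final state.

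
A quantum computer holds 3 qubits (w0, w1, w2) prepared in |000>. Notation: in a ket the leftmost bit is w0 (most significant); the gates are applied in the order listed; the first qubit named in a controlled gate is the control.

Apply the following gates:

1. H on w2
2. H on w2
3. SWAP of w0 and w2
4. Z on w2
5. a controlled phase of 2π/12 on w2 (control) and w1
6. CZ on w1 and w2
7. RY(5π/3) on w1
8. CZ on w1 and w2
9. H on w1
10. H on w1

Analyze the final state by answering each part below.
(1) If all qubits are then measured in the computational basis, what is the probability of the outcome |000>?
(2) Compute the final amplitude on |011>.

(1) A full measurement returns |000> with probability 3/4. Key observation: gates 9-10 undo each other exactly, leaving only the rest of the circuit to track.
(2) The final state's coefficient on |011> equals 0.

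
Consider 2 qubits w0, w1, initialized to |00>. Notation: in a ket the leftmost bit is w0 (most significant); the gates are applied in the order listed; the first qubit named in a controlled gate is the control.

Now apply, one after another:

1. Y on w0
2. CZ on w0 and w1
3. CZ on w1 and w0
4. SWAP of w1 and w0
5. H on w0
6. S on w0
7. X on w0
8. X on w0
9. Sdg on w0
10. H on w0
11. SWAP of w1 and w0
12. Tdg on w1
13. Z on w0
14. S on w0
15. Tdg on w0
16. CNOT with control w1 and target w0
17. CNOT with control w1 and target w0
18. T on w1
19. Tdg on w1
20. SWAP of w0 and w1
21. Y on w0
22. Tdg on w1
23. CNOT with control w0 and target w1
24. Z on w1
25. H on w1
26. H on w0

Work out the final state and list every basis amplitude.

The final amplitudes are 1/2 on |00>, 1/2 on |01>, -1/2 on |10>, -1/2 on |11>. Key observation: steps 4-11 multiply out to the identity, so the circuit reduces to the remaining gates.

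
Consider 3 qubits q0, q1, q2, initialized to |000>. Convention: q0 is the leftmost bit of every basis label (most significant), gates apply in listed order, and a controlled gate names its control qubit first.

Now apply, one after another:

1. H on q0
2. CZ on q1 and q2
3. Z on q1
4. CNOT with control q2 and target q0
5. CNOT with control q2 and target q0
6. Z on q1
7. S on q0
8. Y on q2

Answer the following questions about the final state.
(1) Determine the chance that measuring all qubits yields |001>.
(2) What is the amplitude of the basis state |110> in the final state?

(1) The probability of measuring |001> is 1/2.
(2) The amplitude on |110> is 0.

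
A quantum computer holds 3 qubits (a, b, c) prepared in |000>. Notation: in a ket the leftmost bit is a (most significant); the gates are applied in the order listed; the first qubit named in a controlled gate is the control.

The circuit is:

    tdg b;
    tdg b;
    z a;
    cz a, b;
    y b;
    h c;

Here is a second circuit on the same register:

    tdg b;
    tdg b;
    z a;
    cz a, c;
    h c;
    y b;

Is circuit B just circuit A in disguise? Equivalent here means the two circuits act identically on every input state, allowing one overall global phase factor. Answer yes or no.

No: there is an input state on which the two circuits produce genuinely different outputs (not merely differing by a phase).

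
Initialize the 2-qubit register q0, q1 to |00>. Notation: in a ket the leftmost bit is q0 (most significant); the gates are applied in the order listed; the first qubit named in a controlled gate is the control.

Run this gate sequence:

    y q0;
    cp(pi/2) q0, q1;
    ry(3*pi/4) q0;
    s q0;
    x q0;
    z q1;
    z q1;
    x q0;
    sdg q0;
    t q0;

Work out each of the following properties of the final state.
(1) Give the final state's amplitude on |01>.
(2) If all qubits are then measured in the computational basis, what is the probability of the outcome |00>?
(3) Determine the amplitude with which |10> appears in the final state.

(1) The amplitude on |01> is 0. Key observation: the block from step 4 through step 9 cancels to the identity and can be dropped.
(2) Outcome |00> occurs with probability sqrt(2)/4 + 1/2.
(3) The amplitude on |10> is sqrt(2 - sqrt(2))*exp(3*I*pi/4)/2.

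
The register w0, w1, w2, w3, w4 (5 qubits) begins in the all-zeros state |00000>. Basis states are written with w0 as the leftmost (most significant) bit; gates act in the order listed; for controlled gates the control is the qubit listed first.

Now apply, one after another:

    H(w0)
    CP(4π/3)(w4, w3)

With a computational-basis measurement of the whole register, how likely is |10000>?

A full measurement returns |10000> with probability 1/2.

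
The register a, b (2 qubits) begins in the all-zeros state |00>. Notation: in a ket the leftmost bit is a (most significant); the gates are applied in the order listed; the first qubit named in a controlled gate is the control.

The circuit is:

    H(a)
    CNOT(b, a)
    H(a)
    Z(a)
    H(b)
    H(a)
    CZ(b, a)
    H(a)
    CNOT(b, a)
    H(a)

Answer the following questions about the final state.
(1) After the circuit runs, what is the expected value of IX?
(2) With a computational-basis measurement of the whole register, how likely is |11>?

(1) The observable IX averages to 1.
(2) A full measurement returns |11> with probability 1/4.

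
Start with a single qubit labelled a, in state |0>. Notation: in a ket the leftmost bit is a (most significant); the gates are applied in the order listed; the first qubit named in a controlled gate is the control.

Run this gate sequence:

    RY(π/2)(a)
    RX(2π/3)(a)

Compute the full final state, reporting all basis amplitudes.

The final amplitudes are sqrt(2)/4 - sqrt(6)*I/4 on |0>, sqrt(2)/4 - sqrt(6)*I/4 on |1>.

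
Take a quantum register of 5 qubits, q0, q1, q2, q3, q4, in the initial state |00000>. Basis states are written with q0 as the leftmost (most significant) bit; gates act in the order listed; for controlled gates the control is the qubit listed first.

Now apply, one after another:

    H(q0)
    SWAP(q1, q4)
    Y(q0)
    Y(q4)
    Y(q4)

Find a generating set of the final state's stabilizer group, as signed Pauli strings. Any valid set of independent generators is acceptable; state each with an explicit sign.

The stabilizer group can be generated by -XIIII, +IZIII, +IIZII, +IIIZI, +IIIIZ, among other valid generating sets.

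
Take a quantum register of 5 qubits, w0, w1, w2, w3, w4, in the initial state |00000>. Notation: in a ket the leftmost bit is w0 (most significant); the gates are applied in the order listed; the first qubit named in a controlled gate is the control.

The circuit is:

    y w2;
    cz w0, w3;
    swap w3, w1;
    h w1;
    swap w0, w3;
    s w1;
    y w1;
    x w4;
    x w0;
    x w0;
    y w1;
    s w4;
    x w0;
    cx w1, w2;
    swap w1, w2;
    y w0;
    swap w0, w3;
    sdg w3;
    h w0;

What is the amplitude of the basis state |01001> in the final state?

The final state's coefficient on |01001> equals I/2. Key observation: the block from step 9 through step 10 cancels to the identity and can be dropped.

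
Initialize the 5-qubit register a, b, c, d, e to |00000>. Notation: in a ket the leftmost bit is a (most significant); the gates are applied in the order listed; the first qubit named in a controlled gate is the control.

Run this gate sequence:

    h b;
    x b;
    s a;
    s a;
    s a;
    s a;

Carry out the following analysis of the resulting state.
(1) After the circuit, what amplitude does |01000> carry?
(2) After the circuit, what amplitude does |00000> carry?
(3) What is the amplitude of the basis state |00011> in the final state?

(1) |01000> carries amplitude sqrt(2)/2 in the final state. Key observation: the block from step 3 through step 6 cancels to the identity and can be dropped.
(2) The final state's coefficient on |00000> equals sqrt(2)/2.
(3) The amplitude on |00011> is 0.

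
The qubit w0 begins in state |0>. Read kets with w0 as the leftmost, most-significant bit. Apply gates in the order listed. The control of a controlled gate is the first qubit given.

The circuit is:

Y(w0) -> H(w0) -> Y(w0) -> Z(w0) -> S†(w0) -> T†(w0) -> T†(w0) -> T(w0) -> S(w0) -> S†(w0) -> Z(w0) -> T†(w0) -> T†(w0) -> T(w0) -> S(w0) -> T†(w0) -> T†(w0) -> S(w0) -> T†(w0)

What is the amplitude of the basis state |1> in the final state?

|1> carries amplitude sqrt(2)*exp(I*pi/4)/2 in the final state.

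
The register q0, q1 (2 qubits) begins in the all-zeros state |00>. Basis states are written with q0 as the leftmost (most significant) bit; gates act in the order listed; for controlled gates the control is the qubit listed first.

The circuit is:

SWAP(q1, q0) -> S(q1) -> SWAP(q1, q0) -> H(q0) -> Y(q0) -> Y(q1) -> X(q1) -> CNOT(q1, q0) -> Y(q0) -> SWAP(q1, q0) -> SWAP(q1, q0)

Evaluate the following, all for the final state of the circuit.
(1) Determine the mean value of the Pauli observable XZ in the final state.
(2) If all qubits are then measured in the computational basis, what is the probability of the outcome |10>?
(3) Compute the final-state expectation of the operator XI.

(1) The expectation value of XZ is 1.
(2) A full measurement returns |10> with probability 1/2.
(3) The expectation value of XI is 1.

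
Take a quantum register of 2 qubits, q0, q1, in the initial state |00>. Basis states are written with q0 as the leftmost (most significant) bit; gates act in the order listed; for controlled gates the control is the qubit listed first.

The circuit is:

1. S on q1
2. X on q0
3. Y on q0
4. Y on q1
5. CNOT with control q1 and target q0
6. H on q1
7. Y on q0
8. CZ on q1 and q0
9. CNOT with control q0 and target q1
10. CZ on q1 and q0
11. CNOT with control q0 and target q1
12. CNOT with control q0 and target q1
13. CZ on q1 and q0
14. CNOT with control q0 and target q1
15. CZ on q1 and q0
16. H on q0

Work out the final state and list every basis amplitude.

After the circuit, the state carries amplitude -I/2 on |00>, I/2 on |01>, -I/2 on |10>, I/2 on |11>. Key observation: steps 8-15 multiply out to the identity, so the circuit reduces to the remaining gates.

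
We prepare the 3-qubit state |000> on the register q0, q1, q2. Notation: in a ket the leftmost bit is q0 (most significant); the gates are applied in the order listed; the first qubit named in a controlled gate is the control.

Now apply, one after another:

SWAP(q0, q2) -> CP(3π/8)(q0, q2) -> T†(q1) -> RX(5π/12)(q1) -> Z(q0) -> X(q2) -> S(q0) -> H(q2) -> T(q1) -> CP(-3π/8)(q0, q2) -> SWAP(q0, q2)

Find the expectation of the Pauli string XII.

In the final state, XII has expectation -1.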